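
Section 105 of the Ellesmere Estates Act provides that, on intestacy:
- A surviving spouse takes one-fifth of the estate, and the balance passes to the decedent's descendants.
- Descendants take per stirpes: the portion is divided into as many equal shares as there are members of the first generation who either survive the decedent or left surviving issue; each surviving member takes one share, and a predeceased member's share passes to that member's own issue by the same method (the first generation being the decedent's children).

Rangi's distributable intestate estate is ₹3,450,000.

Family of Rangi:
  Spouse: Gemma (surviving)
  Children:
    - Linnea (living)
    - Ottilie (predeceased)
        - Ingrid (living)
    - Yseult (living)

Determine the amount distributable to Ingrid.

Ingrid receives ₹920,000.

Gemma takes one-fifth of ₹3,450,000 = ₹690,000. The remaining ₹2,760,000 passes to the descendants.
The descendants' portion (₹2,760,000) is divided into 3 shares of ₹920,000: Linnea and Yseult each take ₹920,000; Ottilie's ₹920,000 share passes to Ottilie's issue.
Ottilie's share (₹920,000) passes entirely to Ingrid.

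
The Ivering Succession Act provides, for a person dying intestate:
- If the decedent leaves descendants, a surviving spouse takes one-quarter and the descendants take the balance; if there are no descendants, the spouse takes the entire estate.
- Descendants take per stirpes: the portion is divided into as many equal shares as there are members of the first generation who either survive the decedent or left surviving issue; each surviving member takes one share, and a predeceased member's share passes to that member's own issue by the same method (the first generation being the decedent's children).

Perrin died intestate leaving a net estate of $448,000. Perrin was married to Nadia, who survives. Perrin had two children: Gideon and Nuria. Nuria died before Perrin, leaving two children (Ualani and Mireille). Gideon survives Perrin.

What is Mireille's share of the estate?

Nadia takes one-quarter of $448,000 = $112,000. The remaining $336,000 passes to the descendants.
The descendants' portion ($336,000) is divided into 2 shares of $168,000: Gideon takes $168,000; Nuria's $168,000 share passes to Nuria's issue.
Nuria's share ($168,000) is divided into 2 shares of $84,000: Ualani and Mireille each take $84,000.

Mireille receives $84,000.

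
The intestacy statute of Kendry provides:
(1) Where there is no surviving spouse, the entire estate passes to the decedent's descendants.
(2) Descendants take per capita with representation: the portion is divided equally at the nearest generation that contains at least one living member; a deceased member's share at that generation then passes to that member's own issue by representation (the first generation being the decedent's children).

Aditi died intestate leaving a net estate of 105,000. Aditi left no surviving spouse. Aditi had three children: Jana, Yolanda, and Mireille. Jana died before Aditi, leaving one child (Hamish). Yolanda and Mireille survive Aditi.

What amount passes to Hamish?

Hamish receives 35,000.

The entire 105,000 passes to the descendants.
That amount (105,000) is divided into 3 shares of 35,000: Yolanda and Mireille each take 35,000; Jana's 35,000 share passes to Jana's issue.
Jana's share (35,000) passes entirely to Hamish.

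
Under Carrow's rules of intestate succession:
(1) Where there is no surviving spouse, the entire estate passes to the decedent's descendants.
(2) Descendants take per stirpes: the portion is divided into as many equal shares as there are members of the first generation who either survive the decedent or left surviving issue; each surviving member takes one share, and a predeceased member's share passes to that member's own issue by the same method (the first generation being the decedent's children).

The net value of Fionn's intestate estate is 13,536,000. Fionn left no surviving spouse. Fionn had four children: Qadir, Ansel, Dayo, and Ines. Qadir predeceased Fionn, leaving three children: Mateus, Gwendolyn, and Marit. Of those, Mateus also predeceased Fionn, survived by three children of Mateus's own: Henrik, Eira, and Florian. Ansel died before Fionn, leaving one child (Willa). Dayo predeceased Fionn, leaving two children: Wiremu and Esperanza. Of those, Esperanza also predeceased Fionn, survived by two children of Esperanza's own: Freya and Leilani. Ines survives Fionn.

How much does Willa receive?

Willa receives 3,384,000.

The entire 13,536,000 passes to the descendants.
That amount (13,536,000) is divided into 4 shares of 3,384,000: Ines takes 3,384,000; Qadir's 3,384,000 share passes to Qadir's issue; Ansel's 3,384,000 share passes to Ansel's issue; Dayo's 3,384,000 share passes to Dayo's issue.
Qadir's share (3,384,000) is divided into 3 shares of 1,128,000: Gwendolyn and Marit each take 1,128,000; Mateus's 1,128,000 share passes to Mateus's issue.
Mateus's share (1,128,000) is divided into 3 shares of 376,000: Henrik, Eira, and Florian each take 376,000.
Ansel's share (3,384,000) passes entirely to Willa.
Dayo's share (3,384,000) is divided into 2 shares of 1,692,000: Wiremu takes 1,692,000; Esperanza's 1,692,000 share passes to Esperanza's issue.
Esperanza's share (1,692,000) is divided into 2 shares of 846,000: Freya and Leilani each take 846,000.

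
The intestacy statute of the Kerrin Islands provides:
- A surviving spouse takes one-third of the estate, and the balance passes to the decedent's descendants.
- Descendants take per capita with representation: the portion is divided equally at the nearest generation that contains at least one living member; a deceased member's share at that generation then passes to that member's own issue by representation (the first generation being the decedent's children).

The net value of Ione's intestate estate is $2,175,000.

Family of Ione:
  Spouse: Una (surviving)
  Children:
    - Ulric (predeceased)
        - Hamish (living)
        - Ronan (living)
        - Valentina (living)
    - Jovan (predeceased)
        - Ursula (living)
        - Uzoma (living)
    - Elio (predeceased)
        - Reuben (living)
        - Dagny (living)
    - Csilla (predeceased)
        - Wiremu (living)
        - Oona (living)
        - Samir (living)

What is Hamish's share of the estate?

Hamish receives $145,000.

Una takes one-third of $2,175,000 = $725,000. The remaining $1,450,000 passes to the descendants.
No child survives, so the initial division is made at the grandchildren's generation.
The descendants' portion ($1,450,000) is divided into 10 shares of $145,000: Hamish, Ronan, Valentina, Ursula, Uzoma, Reuben, Dagny, Wiremu, Oona, and Samir each take $145,000.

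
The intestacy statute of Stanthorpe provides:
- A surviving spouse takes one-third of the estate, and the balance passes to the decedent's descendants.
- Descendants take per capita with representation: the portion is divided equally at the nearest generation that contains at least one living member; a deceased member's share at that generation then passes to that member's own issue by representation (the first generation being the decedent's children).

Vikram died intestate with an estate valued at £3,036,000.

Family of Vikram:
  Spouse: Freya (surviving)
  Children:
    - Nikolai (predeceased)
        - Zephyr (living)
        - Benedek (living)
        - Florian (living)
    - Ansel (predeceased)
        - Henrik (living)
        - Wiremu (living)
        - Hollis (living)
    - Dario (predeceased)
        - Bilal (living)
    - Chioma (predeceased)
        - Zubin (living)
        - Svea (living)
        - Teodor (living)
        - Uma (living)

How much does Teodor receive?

Freya takes one-third of £3,036,000 = £1,012,000. The remaining £2,024,000 passes to the descendants.
No child survives, so the initial division is made at the grandchildren's generation.
The descendants' portion (£2,024,000) is divided into 11 shares of £184,000: Zephyr, Benedek, Florian, Henrik, Wiremu, Hollis, Bilal, Zubin, Svea, Teodor, and Uma each take £184,000.

Teodor receives £184,000.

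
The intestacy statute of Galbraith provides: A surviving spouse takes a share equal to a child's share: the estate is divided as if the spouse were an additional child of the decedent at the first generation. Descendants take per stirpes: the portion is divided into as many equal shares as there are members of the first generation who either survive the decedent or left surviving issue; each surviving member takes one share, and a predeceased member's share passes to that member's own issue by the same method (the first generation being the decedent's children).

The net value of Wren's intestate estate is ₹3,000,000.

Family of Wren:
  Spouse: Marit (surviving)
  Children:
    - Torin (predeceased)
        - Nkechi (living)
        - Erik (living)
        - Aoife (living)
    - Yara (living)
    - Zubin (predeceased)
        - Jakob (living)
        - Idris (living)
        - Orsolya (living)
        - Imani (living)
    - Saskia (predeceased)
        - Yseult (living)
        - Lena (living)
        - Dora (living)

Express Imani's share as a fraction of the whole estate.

The spouse counts as an additional share at the children's level, so there are 5 primary shares of ₹600,000. Marit takes one such share (₹600,000).
The children's combined portion (₹2,400,000) is divided into 4 shares of ₹600,000: Yara takes ₹600,000; Torin's ₹600,000 share passes to Torin's issue; Zubin's ₹600,000 share passes to Zubin's issue; Saskia's ₹600,000 share passes to Saskia's issue.
Torin's share (₹600,000) is divided into 3 shares of ₹200,000: Nkechi, Erik, and Aoife each take ₹200,000.
Zubin's share (₹600,000) is divided into 4 shares of ₹150,000: Jakob, Idris, Orsolya, and Imani each take ₹150,000.
Saskia's share (₹600,000) is divided into 3 shares of ₹200,000: Yseult, Lena, and Dora each take ₹200,000.

Imani receives 1/20 of the estate.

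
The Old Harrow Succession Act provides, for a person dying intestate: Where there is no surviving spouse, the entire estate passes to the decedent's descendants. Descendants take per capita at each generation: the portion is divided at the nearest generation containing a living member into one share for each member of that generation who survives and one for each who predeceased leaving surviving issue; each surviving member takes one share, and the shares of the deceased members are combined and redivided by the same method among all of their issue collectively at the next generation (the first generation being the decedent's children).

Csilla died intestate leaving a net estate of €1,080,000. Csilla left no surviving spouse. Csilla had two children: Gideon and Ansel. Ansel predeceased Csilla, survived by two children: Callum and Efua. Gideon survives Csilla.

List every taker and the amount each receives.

The entire €1,080,000 passes to the descendants.
That amount (€1,080,000) is divided at the children's generation into 2 shares of €540,000. Gideon takes €540,000. The remaining share for the deceased Ansel (€540,000) is carried to the next generation.
That pool (€540,000) is divided at the grandchildren's generation equally among Callum and Efua: €270,000 each.

Gideon: €540,000; Callum: €270,000; Efua: €270,000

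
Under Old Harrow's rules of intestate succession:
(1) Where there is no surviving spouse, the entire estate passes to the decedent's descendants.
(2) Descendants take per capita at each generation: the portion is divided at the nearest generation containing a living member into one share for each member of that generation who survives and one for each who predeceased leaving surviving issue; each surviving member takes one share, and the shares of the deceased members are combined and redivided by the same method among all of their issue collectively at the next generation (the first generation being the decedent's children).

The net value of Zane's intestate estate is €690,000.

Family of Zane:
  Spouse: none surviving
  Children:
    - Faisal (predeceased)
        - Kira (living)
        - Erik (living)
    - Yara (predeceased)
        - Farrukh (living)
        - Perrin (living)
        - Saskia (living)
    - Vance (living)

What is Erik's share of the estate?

Erik receives €92,000.

The entire €690,000 passes to the descendants.
That amount (€690,000) is divided at the children's generation into 3 shares of €230,000. Vance takes €230,000. The 2 shares of the deceased (Faisal and Yara) are combined into a pool of €460,000.
That pool (€460,000) is divided at the grandchildren's generation equally among Kira, Erik, Farrukh, Perrin, and Saskia: €92,000 each.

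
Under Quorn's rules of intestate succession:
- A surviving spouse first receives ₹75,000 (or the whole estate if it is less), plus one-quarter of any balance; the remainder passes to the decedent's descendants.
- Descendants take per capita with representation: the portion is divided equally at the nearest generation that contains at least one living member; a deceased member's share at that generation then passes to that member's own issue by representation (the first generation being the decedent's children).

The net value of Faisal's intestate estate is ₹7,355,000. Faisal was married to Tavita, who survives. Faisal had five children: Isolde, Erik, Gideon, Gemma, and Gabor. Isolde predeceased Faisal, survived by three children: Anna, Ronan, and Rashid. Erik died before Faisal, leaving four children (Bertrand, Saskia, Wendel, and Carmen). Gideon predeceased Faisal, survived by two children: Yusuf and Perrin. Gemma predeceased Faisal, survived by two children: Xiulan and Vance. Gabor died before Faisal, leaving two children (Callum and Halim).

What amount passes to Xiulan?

Tavita first takes ₹75,000, leaving a balance of ₹7,280,000. Tavita then takes one-quarter of the balance (₹1,820,000), for a total of ₹1,895,000. The remaining ₹5,460,000 passes to the descendants.
No child survives, so the initial division is made at the grandchildren's generation.
The descendants' portion (₹5,460,000) is divided into 13 shares of ₹420,000: Anna, Ronan, Rashid, Bertrand, Saskia, Wendel, Carmen, Yusuf, Perrin, Xiulan, Vance, Callum, and Halim each take ₹420,000.

Xiulan receives ₹420,000.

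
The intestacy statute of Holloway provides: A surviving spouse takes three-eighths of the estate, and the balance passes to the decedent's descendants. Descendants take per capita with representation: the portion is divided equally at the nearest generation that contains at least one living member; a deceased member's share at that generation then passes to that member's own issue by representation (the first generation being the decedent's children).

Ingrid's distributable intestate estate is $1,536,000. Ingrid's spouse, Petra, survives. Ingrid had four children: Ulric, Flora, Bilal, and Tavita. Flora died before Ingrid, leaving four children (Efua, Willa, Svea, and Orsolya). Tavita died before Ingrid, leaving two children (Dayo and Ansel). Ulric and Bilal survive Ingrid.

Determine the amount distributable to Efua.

Efua receives $60,000.

Petra takes three-eighths of $1,536,000 = $576,000. The remaining $960,000 passes to the descendants.
The descendants' portion ($960,000) is divided into 4 shares of $240,000: Ulric and Bilal each take $240,000; Flora's $240,000 share passes to Flora's issue; Tavita's $240,000 share passes to Tavita's issue.
Flora's share ($240,000) is divided into 4 shares of $60,000: Efua, Willa, Svea, and Orsolya each take $60,000.
Tavita's share ($240,000) is divided into 2 shares of $120,000: Dayo and Ansel each take $120,000.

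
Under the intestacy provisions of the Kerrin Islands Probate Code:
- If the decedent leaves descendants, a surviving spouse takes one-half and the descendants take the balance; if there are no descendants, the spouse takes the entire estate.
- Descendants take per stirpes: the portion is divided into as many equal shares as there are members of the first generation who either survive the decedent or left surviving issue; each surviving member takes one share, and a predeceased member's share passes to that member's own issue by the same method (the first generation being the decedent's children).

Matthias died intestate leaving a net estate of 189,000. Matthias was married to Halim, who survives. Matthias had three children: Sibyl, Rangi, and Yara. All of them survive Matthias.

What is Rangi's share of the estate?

Halim takes one-half of 189,000 = 94,500. The remaining 94,500 passes to the descendants.
The descendants' portion (94,500) is divided into 3 shares of 31,500: Sibyl, Rangi, and Yara each take 31,500.

Rangi receives 31,500.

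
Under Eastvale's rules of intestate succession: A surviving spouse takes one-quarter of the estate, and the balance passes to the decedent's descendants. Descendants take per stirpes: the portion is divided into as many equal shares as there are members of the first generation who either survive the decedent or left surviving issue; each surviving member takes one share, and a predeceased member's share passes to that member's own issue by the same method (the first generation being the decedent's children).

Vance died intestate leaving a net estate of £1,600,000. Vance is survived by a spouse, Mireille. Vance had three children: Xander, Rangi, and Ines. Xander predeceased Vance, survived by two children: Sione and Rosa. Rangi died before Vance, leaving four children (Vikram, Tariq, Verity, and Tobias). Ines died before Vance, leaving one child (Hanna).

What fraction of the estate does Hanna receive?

Mireille takes one-quarter of £1,600,000 = £400,000. The remaining £1,200,000 passes to the descendants.
The descendants' portion (£1,200,000) is divided into 3 shares of £400,000: Xander's £400,000 share passes to Xander's issue; Rangi's £400,000 share passes to Rangi's issue; Ines's £400,000 share passes to Ines's issue.
Xander's share (£400,000) is divided into 2 shares of £200,000: Sione and Rosa each take £200,000.
Rangi's share (£400,000) is divided into 4 shares of £100,000: Vikram, Tariq, Verity, and Tobias each take £100,000.
Ines's share (£400,000) passes entirely to Hanna.

Hanna receives 1/4 of the estate.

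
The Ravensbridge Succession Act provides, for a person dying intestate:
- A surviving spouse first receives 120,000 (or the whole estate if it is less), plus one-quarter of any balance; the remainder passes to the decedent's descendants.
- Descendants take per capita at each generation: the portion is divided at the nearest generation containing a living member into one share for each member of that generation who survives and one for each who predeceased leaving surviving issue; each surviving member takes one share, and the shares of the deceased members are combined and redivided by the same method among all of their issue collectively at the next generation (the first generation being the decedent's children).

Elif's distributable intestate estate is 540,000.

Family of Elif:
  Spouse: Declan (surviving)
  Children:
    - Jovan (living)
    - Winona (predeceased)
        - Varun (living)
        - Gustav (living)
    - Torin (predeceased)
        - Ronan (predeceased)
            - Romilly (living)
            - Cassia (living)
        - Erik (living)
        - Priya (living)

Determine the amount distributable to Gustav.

Gustav receives 42,000.

Declan first takes 120,000, leaving a balance of 420,000. Declan then takes one-quarter of the balance (105,000), for a total of 225,000. The remaining 315,000 passes to the descendants.
The descendants' portion (315,000) is divided at the children's generation into 3 shares of 105,000. Jovan takes 105,000. The 2 shares of the deceased (Winona and Torin) are combined into a pool of 210,000.
That pool (210,000) is divided at the grandchildren's generation into 5 shares of 42,000. Varun, Gustav, Erik, and Priya each take 42,000. The remaining share for the deceased Ronan (42,000) is carried to the next generation.
That pool (42,000) is divided at the great-grandchildren's generation equally among Romilly and Cassia: 21,000 each.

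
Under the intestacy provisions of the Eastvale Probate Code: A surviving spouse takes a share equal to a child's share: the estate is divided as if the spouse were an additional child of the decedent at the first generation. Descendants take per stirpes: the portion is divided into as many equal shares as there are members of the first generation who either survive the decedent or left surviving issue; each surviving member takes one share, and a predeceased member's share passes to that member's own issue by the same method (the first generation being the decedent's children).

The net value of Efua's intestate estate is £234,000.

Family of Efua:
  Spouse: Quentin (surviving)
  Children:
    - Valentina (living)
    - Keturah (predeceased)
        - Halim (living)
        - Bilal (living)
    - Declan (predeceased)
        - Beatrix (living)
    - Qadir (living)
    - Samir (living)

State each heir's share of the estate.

Quentin: £39,000; Valentina: £39,000; Halim: £19,500; Bilal: £19,500; Beatrix: £39,000; Qadir: £39,000; Samir: £39,000

The spouse counts as an additional share at the children's level, so there are 6 primary shares of £39,000. Quentin takes one such share (£39,000).
The children's combined portion (£195,000) is divided into 5 shares of £39,000: Valentina, Qadir, and Samir each take £39,000; Keturah's £39,000 share passes to Keturah's issue; Declan's £39,000 share passes to Declan's issue.
Keturah's share (£39,000) is divided into 2 shares of £19,500: Halim and Bilal each take £19,500.
Declan's share (£39,000) passes entirely to Beatrix.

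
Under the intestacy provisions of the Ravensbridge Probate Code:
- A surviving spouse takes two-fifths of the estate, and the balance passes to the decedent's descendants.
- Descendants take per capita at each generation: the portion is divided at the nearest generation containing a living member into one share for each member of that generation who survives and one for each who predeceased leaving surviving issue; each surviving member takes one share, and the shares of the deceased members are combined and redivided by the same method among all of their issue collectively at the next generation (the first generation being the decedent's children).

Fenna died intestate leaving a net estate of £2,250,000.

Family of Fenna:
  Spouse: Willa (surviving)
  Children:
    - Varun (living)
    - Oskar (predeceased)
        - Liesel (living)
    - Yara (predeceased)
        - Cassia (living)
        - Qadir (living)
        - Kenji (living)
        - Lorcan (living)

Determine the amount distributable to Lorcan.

Lorcan receives £180,000.

Willa takes two-fifths of £2,250,000 = £900,000. The remaining £1,350,000 passes to the descendants.
The descendants' portion (£1,350,000) is divided at the children's generation into 3 shares of £450,000. Varun takes £450,000. The 2 shares of the deceased (Oskar and Yara) are combined into a pool of £900,000.
That pool (£900,000) is divided at the grandchildren's generation equally among Liesel, Cassia, Qadir, Kenji, and Lorcan: £180,000 each.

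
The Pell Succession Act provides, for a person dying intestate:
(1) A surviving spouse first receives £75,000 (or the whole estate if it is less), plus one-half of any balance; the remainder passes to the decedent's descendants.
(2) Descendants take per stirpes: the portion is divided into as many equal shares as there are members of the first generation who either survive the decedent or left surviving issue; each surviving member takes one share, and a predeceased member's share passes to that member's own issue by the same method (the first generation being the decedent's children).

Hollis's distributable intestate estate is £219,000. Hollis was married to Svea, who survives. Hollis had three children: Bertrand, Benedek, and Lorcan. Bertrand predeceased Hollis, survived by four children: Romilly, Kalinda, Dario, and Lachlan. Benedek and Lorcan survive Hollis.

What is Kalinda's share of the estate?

Svea first takes £75,000, leaving a balance of £144,000. Svea then takes one-half of the balance (£72,000), for a total of £147,000. The remaining £72,000 passes to the descendants.
The descendants' portion (£72,000) is divided into 3 shares of £24,000: Benedek and Lorcan each take £24,000; Bertrand's £24,000 share passes to Bertrand's issue.
Bertrand's share (£24,000) is divided into 4 shares of £6,000: Romilly, Kalinda, Dario, and Lachlan each take £6,000.

Kalinda receives £6,000.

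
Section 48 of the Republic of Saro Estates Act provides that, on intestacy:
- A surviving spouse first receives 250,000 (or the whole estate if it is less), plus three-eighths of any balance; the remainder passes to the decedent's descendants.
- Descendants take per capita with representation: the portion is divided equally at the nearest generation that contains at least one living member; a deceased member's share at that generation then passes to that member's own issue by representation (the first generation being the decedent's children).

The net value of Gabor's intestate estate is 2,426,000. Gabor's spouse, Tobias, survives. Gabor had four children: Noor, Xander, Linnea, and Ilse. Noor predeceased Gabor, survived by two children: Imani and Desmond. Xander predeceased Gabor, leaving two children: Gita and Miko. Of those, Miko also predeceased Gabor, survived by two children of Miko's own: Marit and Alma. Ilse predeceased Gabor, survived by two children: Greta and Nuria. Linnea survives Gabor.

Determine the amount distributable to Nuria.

Tobias first takes 250,000, leaving a balance of 2,176,000. Tobias then takes three-eighths of the balance (816,000), for a total of 1,066,000. The remaining 1,360,000 passes to the descendants.
The descendants' portion (1,360,000) is divided into 4 shares of 340,000: Linnea takes 340,000; Noor's 340,000 share passes to Noor's issue; Xander's 340,000 share passes to Xander's issue; Ilse's 340,000 share passes to Ilse's issue.
Noor's share (340,000) is divided into 2 shares of 170,000: Imani and Desmond each take 170,000.
Xander's share (340,000) is divided into 2 shares of 170,000: Gita takes 170,000; Miko's 170,000 share passes to Miko's issue.
Miko's share (170,000) is divided into 2 shares of 85,000: Marit and Alma each take 85,000.
Ilse's share (340,000) is divided into 2 shares of 170,000: Greta and Nuria each take 170,000.

Nuria receives 170,000.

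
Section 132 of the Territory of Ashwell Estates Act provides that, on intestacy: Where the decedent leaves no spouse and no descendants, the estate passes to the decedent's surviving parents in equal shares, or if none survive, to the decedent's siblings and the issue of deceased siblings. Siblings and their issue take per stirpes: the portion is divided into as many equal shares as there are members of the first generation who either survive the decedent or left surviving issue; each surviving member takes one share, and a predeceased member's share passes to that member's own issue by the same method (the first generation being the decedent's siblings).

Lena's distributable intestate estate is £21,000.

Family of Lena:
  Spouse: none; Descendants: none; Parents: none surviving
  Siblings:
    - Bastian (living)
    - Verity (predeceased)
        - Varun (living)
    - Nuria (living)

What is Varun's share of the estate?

Varun receives £7,000.

The entire £21,000 passes to the siblings and their issue.
That amount (£21,000) is divided into 3 shares of £7,000: Bastian and Nuria each take £7,000; Verity's £7,000 share passes to Verity's issue.
Verity's share (£7,000) passes entirely to Varun.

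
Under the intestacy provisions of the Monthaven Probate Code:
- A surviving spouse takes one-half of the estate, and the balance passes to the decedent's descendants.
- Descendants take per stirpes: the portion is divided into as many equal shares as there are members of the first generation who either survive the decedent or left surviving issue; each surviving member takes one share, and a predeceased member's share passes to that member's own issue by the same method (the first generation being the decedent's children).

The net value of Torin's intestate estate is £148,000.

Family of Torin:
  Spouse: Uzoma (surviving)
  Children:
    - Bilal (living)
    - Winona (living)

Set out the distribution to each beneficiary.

Uzoma: £74,000; Bilal: £37,000; Winona: £37,000

Uzoma takes one-half of £148,000 = £74,000. The remaining £74,000 passes to the descendants.
The descendants' portion (£74,000) is divided into 2 shares of £37,000: Bilal and Winona each take £37,000.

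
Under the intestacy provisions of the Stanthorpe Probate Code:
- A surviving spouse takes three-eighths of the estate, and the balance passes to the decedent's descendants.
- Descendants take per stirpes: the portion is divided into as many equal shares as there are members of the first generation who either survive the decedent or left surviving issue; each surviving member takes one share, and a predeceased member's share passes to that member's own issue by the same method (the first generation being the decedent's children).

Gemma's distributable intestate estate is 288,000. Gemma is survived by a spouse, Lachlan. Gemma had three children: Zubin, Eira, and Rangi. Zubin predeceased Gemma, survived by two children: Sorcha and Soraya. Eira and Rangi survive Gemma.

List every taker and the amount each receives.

Lachlan takes three-eighths of 288,000 = 108,000. The remaining 180,000 passes to the descendants.
The descendants' portion (180,000) is divided into 3 shares of 60,000: Eira and Rangi each take 60,000; Zubin's 60,000 share passes to Zubin's issue.
Zubin's share (60,000) is divided into 2 shares of 30,000: Sorcha and Soraya each take 30,000.

Lachlan: 108,000; Sorcha: 30,000; Soraya: 30,000; Eira: 60,000; Rangi: 60,000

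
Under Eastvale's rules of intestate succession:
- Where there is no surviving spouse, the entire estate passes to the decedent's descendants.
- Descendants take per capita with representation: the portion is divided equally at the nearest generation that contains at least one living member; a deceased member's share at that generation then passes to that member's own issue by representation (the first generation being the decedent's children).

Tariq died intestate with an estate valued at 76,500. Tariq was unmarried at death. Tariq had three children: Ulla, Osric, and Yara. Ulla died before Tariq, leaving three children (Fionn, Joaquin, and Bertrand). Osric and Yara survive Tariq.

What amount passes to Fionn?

Fionn receives 8,500.

The entire 76,500 passes to the descendants.
That amount (76,500) is divided into 3 shares of 25,500: Osric and Yara each take 25,500; Ulla's 25,500 share passes to Ulla's issue.
Ulla's share (25,500) is divided into 3 shares of 8,500: Fionn, Joaquin, and Bertrand each take 8,500.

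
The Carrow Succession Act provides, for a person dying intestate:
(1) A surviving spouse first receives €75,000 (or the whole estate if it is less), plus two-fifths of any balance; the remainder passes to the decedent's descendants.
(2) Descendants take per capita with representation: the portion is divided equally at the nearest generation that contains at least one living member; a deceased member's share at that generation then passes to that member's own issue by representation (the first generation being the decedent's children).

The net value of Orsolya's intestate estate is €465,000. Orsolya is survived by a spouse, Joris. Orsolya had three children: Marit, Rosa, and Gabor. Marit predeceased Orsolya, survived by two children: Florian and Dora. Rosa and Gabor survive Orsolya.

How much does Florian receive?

Florian receives €39,000.

Joris first takes €75,000, leaving a balance of €390,000. Joris then takes two-fifths of the balance (€156,000), for a total of €231,000. The remaining €234,000 passes to the descendants.
The descendants' portion (€234,000) is divided into 3 shares of €78,000: Rosa and Gabor each take €78,000; Marit's €78,000 share passes to Marit's issue.
Marit's share (€78,000) is divided into 2 shares of €39,000: Florian and Dora each take €39,000.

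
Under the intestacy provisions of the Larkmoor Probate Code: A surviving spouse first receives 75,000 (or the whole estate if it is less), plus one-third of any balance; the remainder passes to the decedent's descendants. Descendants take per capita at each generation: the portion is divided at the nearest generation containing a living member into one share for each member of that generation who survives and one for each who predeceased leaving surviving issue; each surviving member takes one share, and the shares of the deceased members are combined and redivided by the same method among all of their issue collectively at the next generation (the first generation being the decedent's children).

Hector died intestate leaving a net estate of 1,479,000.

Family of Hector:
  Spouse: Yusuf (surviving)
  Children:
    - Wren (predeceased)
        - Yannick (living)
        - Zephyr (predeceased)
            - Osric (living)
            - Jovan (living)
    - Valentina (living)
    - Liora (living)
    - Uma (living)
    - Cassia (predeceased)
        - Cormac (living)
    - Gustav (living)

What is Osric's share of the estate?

Yusuf first takes 75,000, leaving a balance of 1,404,000. Yusuf then takes one-third of the balance (468,000), for a total of 543,000. The remaining 936,000 passes to the descendants.
The descendants' portion (936,000) is divided at the children's generation into 6 shares of 156,000. Valentina, Liora, Uma, and Gustav each take 156,000. The 2 shares of the deceased (Wren and Cassia) are combined into a pool of 312,000.
That pool (312,000) is divided at the grandchildren's generation into 3 shares of 104,000. Yannick and Cormac each take 104,000. The remaining share for the deceased Zephyr (104,000) is carried to the next generation.
That pool (104,000) is divided at the great-grandchildren's generation equally among Osric and Jovan: 52,000 each.

Osric receives 52,000.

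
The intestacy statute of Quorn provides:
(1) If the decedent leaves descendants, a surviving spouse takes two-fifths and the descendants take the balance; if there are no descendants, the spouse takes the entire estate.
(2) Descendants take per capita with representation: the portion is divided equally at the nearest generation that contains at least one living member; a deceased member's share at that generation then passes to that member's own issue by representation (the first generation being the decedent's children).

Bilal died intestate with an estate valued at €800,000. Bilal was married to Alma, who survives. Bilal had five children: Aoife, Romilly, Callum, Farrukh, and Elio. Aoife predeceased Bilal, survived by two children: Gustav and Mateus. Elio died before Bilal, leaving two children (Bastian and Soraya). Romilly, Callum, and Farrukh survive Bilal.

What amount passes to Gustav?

Alma takes two-fifths of €800,000 = €320,000. The remaining €480,000 passes to the descendants.
The descendants' portion (€480,000) is divided into 5 shares of €96,000: Romilly, Callum, and Farrukh each take €96,000; Aoife's €96,000 share passes to Aoife's issue; Elio's €96,000 share passes to Elio's issue.
Aoife's share (€96,000) is divided into 2 shares of €48,000: Gustav and Mateus each take €48,000.
Elio's share (€96,000) is divided into 2 shares of €48,000: Bastian and Soraya each take €48,000.

Gustav receives €48,000.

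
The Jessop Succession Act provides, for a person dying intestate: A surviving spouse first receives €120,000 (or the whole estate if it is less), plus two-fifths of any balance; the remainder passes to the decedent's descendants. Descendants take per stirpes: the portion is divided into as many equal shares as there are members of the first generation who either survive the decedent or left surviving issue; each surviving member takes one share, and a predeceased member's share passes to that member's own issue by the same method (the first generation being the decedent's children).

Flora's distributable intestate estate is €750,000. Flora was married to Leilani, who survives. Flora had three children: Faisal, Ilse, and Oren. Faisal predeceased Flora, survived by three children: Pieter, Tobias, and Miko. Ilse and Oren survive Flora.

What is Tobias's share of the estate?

Tobias receives €42,000.

Leilani first takes €120,000, leaving a balance of €630,000. Leilani then takes two-fifths of the balance (€252,000), for a total of €372,000. The remaining €378,000 passes to the descendants.
The descendants' portion (€378,000) is divided into 3 shares of €126,000: Ilse and Oren each take €126,000; Faisal's €126,000 share passes to Faisal's issue.
Faisal's share (€126,000) is divided into 3 shares of €42,000: Pieter, Tobias, and Miko each take €42,000.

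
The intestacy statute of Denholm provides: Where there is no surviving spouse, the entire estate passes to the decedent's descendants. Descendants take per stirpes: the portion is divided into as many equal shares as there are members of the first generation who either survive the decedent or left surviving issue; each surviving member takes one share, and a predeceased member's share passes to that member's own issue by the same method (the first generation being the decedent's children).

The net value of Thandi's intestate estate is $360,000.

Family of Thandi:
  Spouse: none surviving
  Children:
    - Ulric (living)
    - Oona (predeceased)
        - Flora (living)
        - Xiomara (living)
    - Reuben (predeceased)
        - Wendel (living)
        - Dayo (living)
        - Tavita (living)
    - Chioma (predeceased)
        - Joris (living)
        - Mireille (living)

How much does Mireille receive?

The entire $360,000 passes to the descendants.
That amount ($360,000) is divided into 4 shares of $90,000: Ulric takes $90,000; Oona's $90,000 share passes to Oona's issue; Reuben's $90,000 share passes to Reuben's issue; Chioma's $90,000 share passes to Chioma's issue.
Oona's share ($90,000) is divided into 2 shares of $45,000: Flora and Xiomara each take $45,000.
Reuben's share ($90,000) is divided into 3 shares of $30,000: Wendel, Dayo, and Tavita each take $30,000.
Chioma's share ($90,000) is divided into 2 shares of $45,000: Joris and Mireille each take $45,000.

Mireille receives $45,000.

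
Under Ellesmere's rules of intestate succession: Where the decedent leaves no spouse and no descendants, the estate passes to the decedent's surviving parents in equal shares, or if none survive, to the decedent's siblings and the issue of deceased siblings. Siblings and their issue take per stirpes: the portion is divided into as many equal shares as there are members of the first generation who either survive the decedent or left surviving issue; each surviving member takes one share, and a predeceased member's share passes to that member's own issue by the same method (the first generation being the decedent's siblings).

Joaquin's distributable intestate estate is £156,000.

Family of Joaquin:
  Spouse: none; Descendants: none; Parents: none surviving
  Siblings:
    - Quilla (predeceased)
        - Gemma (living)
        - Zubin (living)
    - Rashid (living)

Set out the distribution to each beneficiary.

Gemma: £39,000; Zubin: £39,000; Rashid: £78,000

The entire £156,000 passes to the siblings and their issue.
That amount (£156,000) is divided into 2 shares of £78,000: Rashid takes £78,000; Quilla's £78,000 share passes to Quilla's issue.
Quilla's share (£78,000) is divided into 2 shares of £39,000: Gemma and Zubin each take £39,000.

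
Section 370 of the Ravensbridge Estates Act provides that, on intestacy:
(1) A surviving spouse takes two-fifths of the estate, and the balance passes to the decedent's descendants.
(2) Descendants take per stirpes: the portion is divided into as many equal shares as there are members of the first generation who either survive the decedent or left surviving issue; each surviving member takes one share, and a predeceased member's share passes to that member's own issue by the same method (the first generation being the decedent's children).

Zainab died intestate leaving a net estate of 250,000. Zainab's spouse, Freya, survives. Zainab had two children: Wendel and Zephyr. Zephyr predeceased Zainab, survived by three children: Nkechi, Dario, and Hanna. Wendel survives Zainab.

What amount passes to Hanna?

Freya takes two-fifths of 250,000 = 100,000. The remaining 150,000 passes to the descendants.
The descendants' portion (150,000) is divided into 2 shares of 75,000: Wendel takes 75,000; Zephyr's 75,000 share passes to Zephyr's issue.
Zephyr's share (75,000) is divided into 3 shares of 25,000: Nkechi, Dario, and Hanna each take 25,000.

Hanna receives 25,000.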